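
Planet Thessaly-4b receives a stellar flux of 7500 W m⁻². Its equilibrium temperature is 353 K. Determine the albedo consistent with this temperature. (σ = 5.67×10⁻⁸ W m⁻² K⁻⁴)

A ≈ 0.53

From T_eq⁴ = S(1−A)/(4σ): 1−A = 4σT_eq⁴/S.
1−A = 4 × 5.67×10⁻⁸ × (353)⁴ / 7500 = 0.470.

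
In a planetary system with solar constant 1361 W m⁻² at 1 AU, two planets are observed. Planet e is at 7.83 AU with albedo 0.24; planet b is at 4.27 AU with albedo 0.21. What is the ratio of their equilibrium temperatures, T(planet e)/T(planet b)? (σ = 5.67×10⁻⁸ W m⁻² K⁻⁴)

T_eq = [S₀(1−A)/(4σd²)]^(1/4), so T ∝ (1−A)^(1/4) / √d.
T₁ = [1361×0.76/(4×5.67×10⁻⁸×7.83²)]^(1/4) = 92.87 K.
T₂ = [1361×0.79/(4×5.67×10⁻⁸×4.27²)]^(1/4) = 126.98 K.

T₁/T₂ ≈ 0.731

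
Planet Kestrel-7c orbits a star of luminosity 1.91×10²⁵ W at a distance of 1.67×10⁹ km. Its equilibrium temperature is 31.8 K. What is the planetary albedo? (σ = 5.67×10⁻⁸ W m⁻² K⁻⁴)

d = 1.67×10⁹ km = 1.67×10¹² m.
Flux: S = L/(4πd²) = 1.91×10²⁵/(4π×(1.67×10¹²)²) = 0.545 W m⁻².
From T_eq⁴ = S(1−A)/(4σ): 1−A = 4σT_eq⁴/S.
1−A = 4 × 5.67×10⁻⁸ × (31.8)⁴ / 0.545 = 0.426.

A ≈ 0.57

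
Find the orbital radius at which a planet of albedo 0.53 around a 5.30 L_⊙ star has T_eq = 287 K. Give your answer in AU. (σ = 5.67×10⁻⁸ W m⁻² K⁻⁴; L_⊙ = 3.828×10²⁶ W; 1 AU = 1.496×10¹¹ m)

L = 5.30 × 3.828×10²⁶ = 2.03×10²⁷ W.
From T_eq⁴ = L(1−A)/(16πσd²): d = √[L(1−A)/(16πσT_eq⁴)].
d = √[2.03×10²⁷ × 0.47 / (16π × 5.67×10⁻⁸ × (287)⁴)] = 2.22×10¹¹ m = 1.48 AU.

d ≈ 1.48 AU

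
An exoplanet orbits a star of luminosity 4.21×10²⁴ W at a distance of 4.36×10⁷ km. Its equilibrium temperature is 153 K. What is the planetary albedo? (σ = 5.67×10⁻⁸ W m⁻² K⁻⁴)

d = 4.36×10⁷ km = 4.36×10¹⁰ m.
Flux: S = L/(4πd²) = 4.21×10²⁴/(4π×(4.36×10¹⁰)²) = 176 W m⁻².
From T_eq⁴ = S(1−A)/(4σ): 1−A = 4σT_eq⁴/S.
1−A = 4 × 5.67×10⁻⁸ × (153)⁴ / 176 = 0.705.

A ≈ 0.29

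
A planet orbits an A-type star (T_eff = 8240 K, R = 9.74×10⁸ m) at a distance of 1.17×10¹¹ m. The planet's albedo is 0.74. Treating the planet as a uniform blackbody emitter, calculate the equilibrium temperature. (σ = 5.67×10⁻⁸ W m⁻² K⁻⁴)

T_eq ≈ 380 K

L = 4πR_⋆²σT_⋆⁴ = 4π(9.74×10⁸)² × 5.67×10⁻⁸ × (8240)⁴ = 3.12×10²⁷ W.
S = L/(4πd²) = 1.81×10⁴ W m⁻².
Energy balance: absorbed = emitted ⇒ πR²·S(1−A) = 4πR²·σT_eq⁴, so T_eq⁴ = S(1−A)/(4σ).
T_eq = [1.81×10⁴ × 0.26 / (4 × 5.67×10⁻⁸)]^(1/4) = (2.08×10¹⁰)^(1/4) = 380 K.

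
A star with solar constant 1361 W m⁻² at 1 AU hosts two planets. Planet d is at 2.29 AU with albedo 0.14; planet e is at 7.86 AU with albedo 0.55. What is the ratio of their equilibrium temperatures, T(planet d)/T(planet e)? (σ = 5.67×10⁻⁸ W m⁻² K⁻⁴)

T_eq = [S₀(1−A)/(4σd²)]^(1/4), so T ∝ (1−A)^(1/4) / √d.
T₁ = [1361×0.86/(4×5.67×10⁻⁸×2.29²)]^(1/4) = 177.12 K.
T₂ = [1361×0.45/(4×5.67×10⁻⁸×7.86²)]^(1/4) = 81.31 K.

T₁/T₂ ≈ 2.178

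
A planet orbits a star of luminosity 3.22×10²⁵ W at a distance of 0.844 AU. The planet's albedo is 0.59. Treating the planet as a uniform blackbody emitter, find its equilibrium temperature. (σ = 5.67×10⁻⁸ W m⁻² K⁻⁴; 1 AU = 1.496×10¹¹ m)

d = 0.844 AU = 1.26×10¹¹ m.
Flux: S = L/(4πd²) = 3.22×10²⁵/(4π×(1.26×10¹¹)²) = 161 W m⁻².
Energy balance: absorbed = emitted ⇒ πR²·S(1−A) = 4πR²·σT_eq⁴, so T_eq⁴ = S(1−A)/(4σ).
T_eq = [161 × 0.41 / (4 × 5.67×10⁻⁸)]^(1/4) = (2.91×10⁸)^(1/4) = 131 K.

T_eq ≈ 131 K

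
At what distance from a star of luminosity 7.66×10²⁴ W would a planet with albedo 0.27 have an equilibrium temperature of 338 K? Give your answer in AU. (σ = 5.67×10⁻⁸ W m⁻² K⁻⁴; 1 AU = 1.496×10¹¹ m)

From T_eq⁴ = L(1−A)/(16πσd²): d = √[L(1−A)/(16πσT_eq⁴)].
d = √[7.66×10²⁴ × 0.73 / (16π × 5.67×10⁻⁸ × (338)⁴)] = 1.23×10¹⁰ m = 0.0820 AU.

d ≈ 0.0820 AU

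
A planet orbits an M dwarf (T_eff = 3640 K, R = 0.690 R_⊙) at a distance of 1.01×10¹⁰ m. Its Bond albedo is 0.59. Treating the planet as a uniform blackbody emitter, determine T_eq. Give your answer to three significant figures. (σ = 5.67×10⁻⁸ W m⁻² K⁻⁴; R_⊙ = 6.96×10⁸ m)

R_⋆ = 0.690 × 6.96×10⁸ = 4.80×10⁸ m.
L = 4πR_⋆²σT_⋆⁴ = 4π(4.80×10⁸)² × 5.67×10⁻⁸ × (3640)⁴ = 2.88×10²⁵ W.
S = L/(4πd²) = 2.25×10⁴ W m⁻².
Energy balance: absorbed = emitted ⇒ πR²·S(1−A) = 4πR²·σT_eq⁴, so T_eq⁴ = S(1−A)/(4σ).
T_eq = [2.25×10⁴ × 0.41 / (4 × 5.67×10⁻⁸)]^(1/4) = (4.07×10¹⁰)^(1/4) = 449 K.

T_eq ≈ 449 K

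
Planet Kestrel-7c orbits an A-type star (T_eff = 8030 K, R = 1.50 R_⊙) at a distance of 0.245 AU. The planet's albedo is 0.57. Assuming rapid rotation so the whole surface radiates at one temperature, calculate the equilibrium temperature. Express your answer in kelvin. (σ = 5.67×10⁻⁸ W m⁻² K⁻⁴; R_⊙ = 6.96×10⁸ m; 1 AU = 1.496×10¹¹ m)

T_eq ≈ 776 K

R_⋆ = 1.50 × 6.96×10⁸ = 1.04×10⁹ m.
d = 0.245 AU = 3.67×10¹⁰ m.
L = 4πR_⋆²σT_⋆⁴ = 4π(1.04×10⁹)² × 5.67×10⁻⁸ × (8030)⁴ = 3.23×10²⁷ W.
S = L/(4πd²) = 1.91×10⁵ W m⁻².
Energy balance: absorbed = emitted ⇒ πR²·S(1−A) = 4πR²·σT_eq⁴, so T_eq⁴ = S(1−A)/(4σ).
T_eq = [1.91×10⁵ × 0.43 / (4 × 5.67×10⁻⁸)]^(1/4) = (3.63×10¹¹)^(1/4) = 776 K.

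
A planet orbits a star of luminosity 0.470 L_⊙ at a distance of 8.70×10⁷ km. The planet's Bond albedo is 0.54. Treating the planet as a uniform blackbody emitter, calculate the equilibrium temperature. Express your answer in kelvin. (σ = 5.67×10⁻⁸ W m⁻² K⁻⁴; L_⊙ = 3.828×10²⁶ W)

d = 8.70×10⁷ km = 8.70×10¹⁰ m.
L = 0.470 × 3.828×10²⁶ = 1.80×10²⁶ W.
Flux: S = L/(4πd²) = 1.80×10²⁶/(4π×(8.70×10¹⁰)²) = 1890 W m⁻².
Energy balance: absorbed = emitted ⇒ πR²·S(1−A) = 4πR²·σT_eq⁴, so T_eq⁴ = S(1−A)/(4σ).
T_eq = [1890 × 0.46 / (4 × 5.67×10⁻⁸)]^(1/4) = (3.84×10⁹)^(1/4) = 249 K.

T_eq ≈ 249 K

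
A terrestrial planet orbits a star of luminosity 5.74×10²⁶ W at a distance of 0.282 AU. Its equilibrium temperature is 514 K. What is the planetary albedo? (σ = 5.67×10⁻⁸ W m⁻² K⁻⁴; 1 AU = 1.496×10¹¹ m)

A ≈ 0.38

d = 0.282 AU = 4.22×10¹⁰ m.
Flux: S = L/(4πd²) = 5.74×10²⁶/(4π×(4.22×10¹⁰)²) = 2.57×10⁴ W m⁻².
From T_eq⁴ = S(1−A)/(4σ): 1−A = 4σT_eq⁴/S.
1−A = 4 × 5.67×10⁻⁸ × (514)⁴ / 2.57×10⁴ = 0.617.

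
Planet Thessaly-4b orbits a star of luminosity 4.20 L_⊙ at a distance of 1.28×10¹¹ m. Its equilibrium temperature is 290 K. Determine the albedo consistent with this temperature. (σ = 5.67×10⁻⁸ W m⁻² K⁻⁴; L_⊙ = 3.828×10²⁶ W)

L = 4.20 × 3.828×10²⁶ = 1.61×10²⁷ W.
Flux: S = L/(4πd²) = 1.61×10²⁷/(4π×(1.28×10¹¹)²) = 7810 W m⁻².
From T_eq⁴ = S(1−A)/(4σ): 1−A = 4σT_eq⁴/S.
1−A = 4 × 5.67×10⁻⁸ × (290)⁴ / 7810 = 0.205.

A ≈ 0.79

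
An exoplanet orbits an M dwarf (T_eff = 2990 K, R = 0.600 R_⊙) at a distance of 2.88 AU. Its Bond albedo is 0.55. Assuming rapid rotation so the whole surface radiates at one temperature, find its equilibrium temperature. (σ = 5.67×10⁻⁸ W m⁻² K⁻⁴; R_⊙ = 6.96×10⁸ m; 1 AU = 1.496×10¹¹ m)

T_eq ≈ 53.9 K

R_⋆ = 0.600 × 6.96×10⁸ = 4.18×10⁸ m.
d = 2.88 AU = 4.31×10¹¹ m.
L = 4πR_⋆²σT_⋆⁴ = 4π(4.18×10⁸)² × 5.67×10⁻⁸ × (2990)⁴ = 9.93×10²⁴ W.
S = L/(4πd²) = 4.26 W m⁻².
Energy balance: absorbed = emitted ⇒ πR²·S(1−A) = 4πR²·σT_eq⁴, so T_eq⁴ = S(1−A)/(4σ).
T_eq = [4.26 × 0.45 / (4 × 5.67×10⁻⁸)]^(1/4) = (8.45×10⁶)^(1/4) = 53.9 K.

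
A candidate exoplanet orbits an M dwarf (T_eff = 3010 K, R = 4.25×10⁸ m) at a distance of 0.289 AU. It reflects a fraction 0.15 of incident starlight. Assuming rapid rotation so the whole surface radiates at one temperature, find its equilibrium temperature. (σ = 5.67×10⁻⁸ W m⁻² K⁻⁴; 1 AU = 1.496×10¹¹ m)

d = 0.289 AU = 4.32×10¹⁰ m.
L = 4πR_⋆²σT_⋆⁴ = 4π(4.25×10⁸)² × 5.67×10⁻⁸ × (3010)⁴ = 1.06×10²⁵ W.
S = L/(4πd²) = 450 W m⁻².
Energy balance: absorbed = emitted ⇒ πR²·S(1−A) = 4πR²·σT_eq⁴, so T_eq⁴ = S(1−A)/(4σ).
T_eq = [450 × 0.85 / (4 × 5.67×10⁻⁸)]^(1/4) = (1.69×10⁹)^(1/4) = 203 K.

T_eq ≈ 203 K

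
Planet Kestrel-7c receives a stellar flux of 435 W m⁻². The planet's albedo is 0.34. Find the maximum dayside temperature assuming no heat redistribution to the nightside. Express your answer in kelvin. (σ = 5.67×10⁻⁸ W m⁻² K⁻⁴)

T_ss ≈ 267 K

With no redistribution each surface element balances locally: S(1−A) = σT⁴.
T = [435 × 0.66 / 5.67×10⁻⁸]^(1/4) = (5.06×10⁹)^(1/4) = 267 K.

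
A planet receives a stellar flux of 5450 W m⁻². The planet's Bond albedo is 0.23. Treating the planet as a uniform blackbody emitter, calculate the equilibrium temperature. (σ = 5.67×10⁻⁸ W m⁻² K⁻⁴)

Energy balance: absorbed = emitted ⇒ πR²·S(1−A) = 4πR²·σT_eq⁴, so T_eq⁴ = S(1−A)/(4σ).
T_eq = [5450 × 0.77 / (4 × 5.67×10⁻⁸)]^(1/4) = (1.85×10¹⁰)^(1/4) = 369 K.

T_eq ≈ 369 K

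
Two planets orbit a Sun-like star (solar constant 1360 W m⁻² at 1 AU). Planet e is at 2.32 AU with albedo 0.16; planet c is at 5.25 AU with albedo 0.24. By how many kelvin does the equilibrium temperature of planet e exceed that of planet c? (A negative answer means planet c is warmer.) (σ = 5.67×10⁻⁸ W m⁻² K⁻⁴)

ΔT ≈ 61.5 K

T_eq = [S₀(1−A)/(4σd²)]^(1/4), so T ∝ (1−A)^(1/4) / √d.
T₁ = [1360×0.84/(4×5.67×10⁻⁸×2.32²)]^(1/4) = 174.90 K.
T₂ = [1360×0.76/(4×5.67×10⁻⁸×5.25²)]^(1/4) = 113.40 K.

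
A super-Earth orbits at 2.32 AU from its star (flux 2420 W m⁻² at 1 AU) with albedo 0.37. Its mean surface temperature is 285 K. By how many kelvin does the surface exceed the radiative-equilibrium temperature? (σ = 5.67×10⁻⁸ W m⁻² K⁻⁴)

ΔT ≈ 97.0 K

S = 2420/2.32² = 449.6 W m⁻².
T_eq = [S(1−A)/(4σ)]^(1/4) = [449.6×0.63/(4×5.67×10⁻⁸)]^(1/4) = 188.0 K.
ΔT = T_surf − T_eq = 285 − 188.0.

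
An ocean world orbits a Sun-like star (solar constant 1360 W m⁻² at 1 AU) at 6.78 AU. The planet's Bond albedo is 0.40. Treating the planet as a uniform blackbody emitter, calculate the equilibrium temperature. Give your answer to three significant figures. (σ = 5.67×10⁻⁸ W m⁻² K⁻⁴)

Flux at 6.78 AU: S = 1360/6.78² = 29.6 W m⁻².
Energy balance: absorbed = emitted ⇒ πR²·S(1−A) = 4πR²·σT_eq⁴, so T_eq⁴ = S(1−A)/(4σ).
T_eq = [29.6 × 0.60 / (4 × 5.67×10⁻⁸)]^(1/4) = (7.83×10⁷)^(1/4) = 94.1 K.

T_eq ≈ 94.1 K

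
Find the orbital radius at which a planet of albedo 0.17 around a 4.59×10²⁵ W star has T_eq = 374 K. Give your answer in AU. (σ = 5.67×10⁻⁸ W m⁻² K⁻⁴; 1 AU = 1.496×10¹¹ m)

d ≈ 0.175 AU

From T_eq⁴ = L(1−A)/(16πσd²): d = √[L(1−A)/(16πσT_eq⁴)].
d = √[4.59×10²⁵ × 0.83 / (16π × 5.67×10⁻⁸ × (374)⁴)] = 2.61×10¹⁰ m = 0.175 AU.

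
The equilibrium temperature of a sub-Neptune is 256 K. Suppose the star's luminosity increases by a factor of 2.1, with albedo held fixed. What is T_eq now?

T_eq ≈ 308 K

T_eq ∝ L^(1/4) · d^(−1/2).
T′ = 256 × 2.1^(1/4) = 308 K.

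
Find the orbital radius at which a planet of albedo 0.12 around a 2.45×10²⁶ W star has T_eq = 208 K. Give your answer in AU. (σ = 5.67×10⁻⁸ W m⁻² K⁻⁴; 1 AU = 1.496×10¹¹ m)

From T_eq⁴ = L(1−A)/(16πσd²): d = √[L(1−A)/(16πσT_eq⁴)].
d = √[2.45×10²⁶ × 0.88 / (16π × 5.67×10⁻⁸ × (208)⁴)] = 2.01×10¹¹ m = 1.34 AU.

d ≈ 1.34 AU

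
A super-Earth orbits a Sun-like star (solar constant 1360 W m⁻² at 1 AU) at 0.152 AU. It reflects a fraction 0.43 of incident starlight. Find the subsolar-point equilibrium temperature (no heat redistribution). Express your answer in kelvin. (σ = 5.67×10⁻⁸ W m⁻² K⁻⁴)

Flux at 0.152 AU: S = 1360/0.152² = 5.89×10⁴ W m⁻².
At the subsolar point the surface absorbs S(1−A) and emits σT⁴ per unit area — no factor of 4, since only the local patch is in balance.
T = [5.89×10⁴ × 0.57 / 5.67×10⁻⁸]^(1/4) = (5.92×10¹¹)^(1/4) = 877 K.

T_ss ≈ 877 K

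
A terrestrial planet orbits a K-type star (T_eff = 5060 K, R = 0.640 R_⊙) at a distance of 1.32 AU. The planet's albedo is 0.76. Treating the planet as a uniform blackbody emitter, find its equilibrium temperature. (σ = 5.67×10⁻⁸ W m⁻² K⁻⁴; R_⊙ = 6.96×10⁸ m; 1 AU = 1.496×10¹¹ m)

T_eq ≈ 119 K

R_⋆ = 0.640 × 6.96×10⁸ = 4.45×10⁸ m.
d = 1.32 AU = 1.97×10¹¹ m.
L = 4πR_⋆²σT_⋆⁴ = 4π(4.45×10⁸)² × 5.67×10⁻⁸ × (5060)⁴ = 9.27×10²⁵ W.
S = L/(4πd²) = 189 W m⁻².
Energy balance: absorbed = emitted ⇒ πR²·S(1−A) = 4πR²·σT_eq⁴, so T_eq⁴ = S(1−A)/(4σ).
T_eq = [189 × 0.24 / (4 × 5.67×10⁻⁸)]^(1/4) = (2.00×10⁸)^(1/4) = 119 K.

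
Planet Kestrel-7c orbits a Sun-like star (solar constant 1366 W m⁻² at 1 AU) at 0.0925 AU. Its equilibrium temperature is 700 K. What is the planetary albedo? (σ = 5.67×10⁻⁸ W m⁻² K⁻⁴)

Flux at 0.0925 AU: S = 1366/0.0925² = 1.60×10⁵ W m⁻².
From T_eq⁴ = S(1−A)/(4σ): 1−A = 4σT_eq⁴/S.
1−A = 4 × 5.67×10⁻⁸ × (700)⁴ / 1.60×10⁵ = 0.341.

A ≈ 0.66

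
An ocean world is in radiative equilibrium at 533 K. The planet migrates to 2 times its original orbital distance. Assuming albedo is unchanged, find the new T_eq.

T_eq ≈ 377 K

T_eq ∝ L^(1/4) · d^(−1/2).
T′ = 533 / 2^(1/2) = 377 K.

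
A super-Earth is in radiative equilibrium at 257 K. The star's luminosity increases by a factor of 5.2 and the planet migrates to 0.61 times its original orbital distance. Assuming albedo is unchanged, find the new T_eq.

T_eq ≈ 497 K

T_eq ∝ L^(1/4) · d^(−1/2).
T′ = 257 × 5.2^(1/4) / 0.61^(1/2) = 497 K.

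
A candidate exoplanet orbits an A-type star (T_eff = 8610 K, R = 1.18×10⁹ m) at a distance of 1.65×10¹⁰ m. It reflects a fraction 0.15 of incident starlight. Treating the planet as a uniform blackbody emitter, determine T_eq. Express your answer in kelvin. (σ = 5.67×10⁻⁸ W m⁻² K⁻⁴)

T_eq ≈ 1560 K

L = 4πR_⋆²σT_⋆⁴ = 4π(1.18×10⁹)² × 5.67×10⁻⁸ × (8610)⁴ = 5.45×10²⁷ W.
S = L/(4πd²) = 1.59×10⁶ W m⁻².
Energy balance: absorbed = emitted ⇒ πR²·S(1−A) = 4πR²·σT_eq⁴, so T_eq⁴ = S(1−A)/(4σ).
T_eq = [1.59×10⁶ × 0.85 / (4 × 5.67×10⁻⁸)]^(1/4) = (5.97×10¹²)^(1/4) = 1560 K.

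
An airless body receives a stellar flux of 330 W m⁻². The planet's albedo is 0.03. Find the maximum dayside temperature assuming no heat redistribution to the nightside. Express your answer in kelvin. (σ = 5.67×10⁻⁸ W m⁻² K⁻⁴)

T_ss ≈ 274 K

With no redistribution each surface element balances locally: S(1−A) = σT⁴.
T = [330 × 0.97 / 5.67×10⁻⁸]^(1/4) = (5.65×10⁹)^(1/4) = 274 K.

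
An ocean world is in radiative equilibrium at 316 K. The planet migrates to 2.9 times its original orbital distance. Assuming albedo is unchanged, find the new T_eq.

T_eq ≈ 186 K

T_eq ∝ L^(1/4) · d^(−1/2).
T′ = 316 / 2.9^(1/2) = 186 K.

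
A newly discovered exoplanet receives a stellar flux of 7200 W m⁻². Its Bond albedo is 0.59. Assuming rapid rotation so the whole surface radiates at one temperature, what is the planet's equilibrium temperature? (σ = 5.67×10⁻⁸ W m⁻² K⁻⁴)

T_eq ≈ 338 K

Energy balance: absorbed = emitted ⇒ πR²·S(1−A) = 4πR²·σT_eq⁴, so T_eq⁴ = S(1−A)/(4σ).
T_eq = [7200 × 0.41 / (4 × 5.67×10⁻⁸)]^(1/4) = (1.30×10¹⁰)^(1/4) = 338 K.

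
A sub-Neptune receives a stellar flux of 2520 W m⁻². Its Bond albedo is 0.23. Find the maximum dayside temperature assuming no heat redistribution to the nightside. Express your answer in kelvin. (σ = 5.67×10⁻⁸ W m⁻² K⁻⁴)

With no redistribution each surface element balances locally: S(1−A) = σT⁴.
T = [2520 × 0.77 / 5.67×10⁻⁸]^(1/4) = (3.42×10¹⁰)^(1/4) = 430 K.

T_ss ≈ 430 K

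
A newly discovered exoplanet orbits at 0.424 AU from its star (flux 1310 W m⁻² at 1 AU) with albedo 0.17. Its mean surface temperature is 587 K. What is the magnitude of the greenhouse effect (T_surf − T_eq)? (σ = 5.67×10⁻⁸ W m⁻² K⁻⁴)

S = 1310/0.424² = 7287 W m⁻².
T_eq = [S(1−A)/(4σ)]^(1/4) = [7287×0.83/(4×5.67×10⁻⁸)]^(1/4) = 404.1 K.
ΔT = T_surf − T_eq = 587 − 404.1.

ΔT ≈ 182.9 K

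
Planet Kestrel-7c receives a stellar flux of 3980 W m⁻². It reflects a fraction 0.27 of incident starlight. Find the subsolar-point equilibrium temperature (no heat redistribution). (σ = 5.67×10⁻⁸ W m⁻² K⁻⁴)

T_ss ≈ 476 K

At the subsolar point the surface absorbs S(1−A) and emits σT⁴ per unit area — no factor of 4, since only the local patch is in balance.
T = [3980 × 0.73 / 5.67×10⁻⁸]^(1/4) = (5.12×10¹⁰)^(1/4) = 476 K.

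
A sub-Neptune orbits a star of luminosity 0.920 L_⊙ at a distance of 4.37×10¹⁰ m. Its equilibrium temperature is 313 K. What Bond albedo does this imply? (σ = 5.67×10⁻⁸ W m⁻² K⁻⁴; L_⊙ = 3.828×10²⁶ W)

A ≈ 0.85

L = 0.920 × 3.828×10²⁶ = 3.52×10²⁶ W.
Flux: S = L/(4πd²) = 3.52×10²⁶/(4π×(4.37×10¹⁰)²) = 1.47×10⁴ W m⁻².
From T_eq⁴ = S(1−A)/(4σ): 1−A = 4σT_eq⁴/S.
1−A = 4 × 5.67×10⁻⁸ × (313)⁴ / 1.47×10⁴ = 0.148.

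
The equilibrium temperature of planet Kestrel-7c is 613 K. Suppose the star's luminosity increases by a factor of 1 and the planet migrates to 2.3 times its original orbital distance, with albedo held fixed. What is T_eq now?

T_eq ≈ 404 K

T_eq ∝ L^(1/4) · d^(−1/2).
T′ = 613 × 1^(1/4) / 2.3^(1/2) = 404 K.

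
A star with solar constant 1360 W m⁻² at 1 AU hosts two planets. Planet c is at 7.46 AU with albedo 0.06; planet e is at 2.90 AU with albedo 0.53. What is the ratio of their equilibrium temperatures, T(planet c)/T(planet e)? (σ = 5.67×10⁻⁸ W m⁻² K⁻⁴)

T_eq = [S₀(1−A)/(4σd²)]^(1/4), so T ∝ (1−A)^(1/4) / √d.
T₁ = [1360×0.94/(4×5.67×10⁻⁸×7.46²)]^(1/4) = 100.32 K.
T₂ = [1360×0.47/(4×5.67×10⁻⁸×2.90²)]^(1/4) = 135.30 K.

T₁/T₂ ≈ 0.741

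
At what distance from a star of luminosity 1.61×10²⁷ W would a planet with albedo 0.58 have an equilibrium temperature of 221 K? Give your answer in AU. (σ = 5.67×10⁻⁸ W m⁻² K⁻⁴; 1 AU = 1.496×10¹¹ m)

From T_eq⁴ = L(1−A)/(16πσd²): d = √[L(1−A)/(16πσT_eq⁴)].
d = √[1.61×10²⁷ × 0.42 / (16π × 5.67×10⁻⁸ × (221)⁴)] = 3.15×10¹¹ m = 2.11 AU.

d ≈ 2.11 AU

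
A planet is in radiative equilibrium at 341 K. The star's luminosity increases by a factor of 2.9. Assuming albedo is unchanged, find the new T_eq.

T_eq ∝ L^(1/4) · d^(−1/2).
T′ = 341 × 2.9^(1/4) = 445 K.

T_eq ≈ 445 K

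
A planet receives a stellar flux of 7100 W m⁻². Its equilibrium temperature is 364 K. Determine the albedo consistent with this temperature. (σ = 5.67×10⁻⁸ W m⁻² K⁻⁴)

From T_eq⁴ = S(1−A)/(4σ): 1−A = 4σT_eq⁴/S.
1−A = 4 × 5.67×10⁻⁸ × (364)⁴ / 7100 = 0.561.

A ≈ 0.44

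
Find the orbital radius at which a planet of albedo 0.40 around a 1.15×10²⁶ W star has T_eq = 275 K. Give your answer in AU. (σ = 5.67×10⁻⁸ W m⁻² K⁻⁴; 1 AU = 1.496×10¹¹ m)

d ≈ 0.435 AU

From T_eq⁴ = L(1−A)/(16πσd²): d = √[L(1−A)/(16πσT_eq⁴)].
d = √[1.15×10²⁶ × 0.60 / (16π × 5.67×10⁻⁸ × (275)⁴)] = 6.51×10¹⁰ m = 0.435 AU.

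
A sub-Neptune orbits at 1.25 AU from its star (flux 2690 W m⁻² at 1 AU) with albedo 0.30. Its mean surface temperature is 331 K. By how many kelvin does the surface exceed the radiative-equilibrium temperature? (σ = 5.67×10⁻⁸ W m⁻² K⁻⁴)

ΔT ≈ 61.0 K

S = 2690/1.25² = 1722 W m⁻².
T_eq = [S(1−A)/(4σ)]^(1/4) = [1722×0.70/(4×5.67×10⁻⁸)]^(1/4) = 270.0 K.
ΔT = T_surf − T_eq = 331 − 270.0.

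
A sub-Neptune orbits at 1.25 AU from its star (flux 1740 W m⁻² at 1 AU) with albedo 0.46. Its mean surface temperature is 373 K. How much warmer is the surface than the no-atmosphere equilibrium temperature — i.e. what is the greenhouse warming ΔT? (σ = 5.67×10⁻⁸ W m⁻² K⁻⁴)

S = 1740/1.25² = 1114 W m⁻².
T_eq = [S(1−A)/(4σ)]^(1/4) = [1114×0.54/(4×5.67×10⁻⁸)]^(1/4) = 226.9 K.
ΔT = T_surf − T_eq = 373 − 226.9.

ΔT ≈ 146.1 K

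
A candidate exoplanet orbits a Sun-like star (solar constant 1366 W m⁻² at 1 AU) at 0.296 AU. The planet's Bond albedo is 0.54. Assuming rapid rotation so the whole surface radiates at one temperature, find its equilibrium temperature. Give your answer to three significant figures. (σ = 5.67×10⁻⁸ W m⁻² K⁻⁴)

Flux at 0.296 AU: S = 1366/0.296² = 1.56×10⁴ W m⁻².
Energy balance: absorbed = emitted ⇒ πR²·S(1−A) = 4πR²·σT_eq⁴, so T_eq⁴ = S(1−A)/(4σ).
T_eq = [1.56×10⁴ × 0.46 / (4 × 5.67×10⁻⁸)]^(1/4) = (3.16×10¹⁰)^(1/4) = 422 K.

T_eq ≈ 422 K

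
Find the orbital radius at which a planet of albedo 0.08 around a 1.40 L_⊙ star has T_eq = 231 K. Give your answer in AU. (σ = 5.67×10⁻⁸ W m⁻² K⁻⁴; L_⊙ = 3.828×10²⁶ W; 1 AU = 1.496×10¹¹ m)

d ≈ 1.65 AU

L = 1.40 × 3.828×10²⁶ = 5.36×10²⁶ W.
From T_eq⁴ = L(1−A)/(16πσd²): d = √[L(1−A)/(16πσT_eq⁴)].
d = √[5.36×10²⁶ × 0.92 / (16π × 5.67×10⁻⁸ × (231)⁴)] = 2.46×10¹¹ m = 1.65 AU.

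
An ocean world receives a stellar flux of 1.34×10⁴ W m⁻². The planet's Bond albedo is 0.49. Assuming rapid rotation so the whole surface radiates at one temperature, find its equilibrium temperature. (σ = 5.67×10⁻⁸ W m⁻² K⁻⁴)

Energy balance: absorbed = emitted ⇒ πR²·S(1−A) = 4πR²·σT_eq⁴, so T_eq⁴ = S(1−A)/(4σ).
T_eq = [1.34×10⁴ × 0.51 / (4 × 5.67×10⁻⁸)]^(1/4) = (3.01×10¹⁰)^(1/4) = 417 K.

T_eq ≈ 417 K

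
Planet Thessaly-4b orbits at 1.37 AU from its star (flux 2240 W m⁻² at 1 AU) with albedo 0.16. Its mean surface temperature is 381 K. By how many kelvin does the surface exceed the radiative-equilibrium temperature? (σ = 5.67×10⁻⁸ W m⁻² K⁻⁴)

ΔT ≈ 123.2 K

S = 2240/1.37² = 1193 W m⁻².
T_eq = [S(1−A)/(4σ)]^(1/4) = [1193×0.84/(4×5.67×10⁻⁸)]^(1/4) = 257.8 K.
ΔT = T_surf − T_eq = 381 − 257.8.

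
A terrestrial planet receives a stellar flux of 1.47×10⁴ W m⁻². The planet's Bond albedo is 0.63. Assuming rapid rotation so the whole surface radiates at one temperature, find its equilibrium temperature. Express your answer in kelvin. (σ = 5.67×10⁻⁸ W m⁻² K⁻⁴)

T_eq ≈ 394 K

Energy balance: absorbed = emitted ⇒ πR²·S(1−A) = 4πR²·σT_eq⁴, so T_eq⁴ = S(1−A)/(4σ).
T_eq = [1.47×10⁴ × 0.37 / (4 × 5.67×10⁻⁸)]^(1/4) = (2.40×10¹⁰)^(1/4) = 394 K.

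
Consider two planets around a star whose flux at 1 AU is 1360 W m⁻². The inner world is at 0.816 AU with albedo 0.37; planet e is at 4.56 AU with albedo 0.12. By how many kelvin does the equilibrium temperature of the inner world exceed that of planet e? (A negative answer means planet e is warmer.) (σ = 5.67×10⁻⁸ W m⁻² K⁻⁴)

ΔT ≈ 148.2 K

T_eq = [S₀(1−A)/(4σd²)]^(1/4), so T ∝ (1−A)^(1/4) / √d.
T₁ = [1360×0.63/(4×5.67×10⁻⁸×0.816²)]^(1/4) = 274.45 K.
T₂ = [1360×0.88/(4×5.67×10⁻⁸×4.56²)]^(1/4) = 126.22 K.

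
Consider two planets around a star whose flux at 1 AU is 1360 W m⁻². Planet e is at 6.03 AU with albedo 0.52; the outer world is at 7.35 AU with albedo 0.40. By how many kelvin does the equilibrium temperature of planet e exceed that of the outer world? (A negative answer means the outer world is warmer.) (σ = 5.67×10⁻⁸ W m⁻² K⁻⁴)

ΔT ≈ 4.0 K

T_eq = [S₀(1−A)/(4σd²)]^(1/4), so T ∝ (1−A)^(1/4) / √d.
T₁ = [1360×0.48/(4×5.67×10⁻⁸×6.03²)]^(1/4) = 94.32 K.
T₂ = [1360×0.60/(4×5.67×10⁻⁸×7.35²)]^(1/4) = 90.34 K.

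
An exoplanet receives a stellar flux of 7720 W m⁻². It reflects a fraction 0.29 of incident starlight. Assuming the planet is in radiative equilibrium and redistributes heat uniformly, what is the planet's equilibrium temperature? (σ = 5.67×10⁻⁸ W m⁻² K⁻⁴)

Energy balance: absorbed = emitted ⇒ πR²·S(1−A) = 4πR²·σT_eq⁴, so T_eq⁴ = S(1−A)/(4σ).
T_eq = [7720 × 0.71 / (4 × 5.67×10⁻⁸)]^(1/4) = (2.42×10¹⁰)^(1/4) = 394 K.

T_eq ≈ 394 K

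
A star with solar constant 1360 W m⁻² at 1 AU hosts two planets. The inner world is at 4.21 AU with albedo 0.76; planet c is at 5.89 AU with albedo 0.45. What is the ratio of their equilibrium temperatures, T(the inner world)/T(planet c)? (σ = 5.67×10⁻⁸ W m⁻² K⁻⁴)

T_eq = [S₀(1−A)/(4σd²)]^(1/4), so T ∝ (1−A)^(1/4) / √d.
T₁ = [1360×0.24/(4×5.67×10⁻⁸×4.21²)]^(1/4) = 94.93 K.
T₂ = [1360×0.55/(4×5.67×10⁻⁸×5.89²)]^(1/4) = 98.74 K.

T₁/T₂ ≈ 0.961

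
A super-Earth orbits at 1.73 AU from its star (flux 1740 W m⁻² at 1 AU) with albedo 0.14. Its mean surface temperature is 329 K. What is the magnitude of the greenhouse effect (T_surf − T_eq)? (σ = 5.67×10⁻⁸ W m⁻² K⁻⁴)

S = 1740/1.73² = 581.4 W m⁻².
T_eq = [S(1−A)/(4σ)]^(1/4) = [581.4×0.86/(4×5.67×10⁻⁸)]^(1/4) = 216.7 K.
ΔT = T_surf − T_eq = 329 − 216.7.

ΔT ≈ 112.3 K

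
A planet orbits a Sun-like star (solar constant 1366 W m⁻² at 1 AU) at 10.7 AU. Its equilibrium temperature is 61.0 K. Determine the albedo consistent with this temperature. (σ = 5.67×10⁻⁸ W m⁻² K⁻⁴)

Flux at 10.7 AU: S = 1366/10.7² = 11.9 W m⁻².
From T_eq⁴ = S(1−A)/(4σ): 1−A = 4σT_eq⁴/S.
1−A = 4 × 5.67×10⁻⁸ × (61.0)⁴ / 11.9 = 0.263.

A ≈ 0.74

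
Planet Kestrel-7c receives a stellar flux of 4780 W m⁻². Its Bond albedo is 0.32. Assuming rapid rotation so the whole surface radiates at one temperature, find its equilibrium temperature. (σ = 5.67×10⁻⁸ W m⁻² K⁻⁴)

T_eq ≈ 346 K

Energy balance: absorbed = emitted ⇒ πR²·S(1−A) = 4πR²·σT_eq⁴, so T_eq⁴ = S(1−A)/(4σ).
T_eq = [4780 × 0.68 / (4 × 5.67×10⁻⁸)]^(1/4) = (1.43×10¹⁰)^(1/4) = 346 K.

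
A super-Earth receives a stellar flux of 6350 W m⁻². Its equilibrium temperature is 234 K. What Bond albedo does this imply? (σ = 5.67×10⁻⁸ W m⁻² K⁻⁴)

A ≈ 0.89

From T_eq⁴ = S(1−A)/(4σ): 1−A = 4σT_eq⁴/S.
1−A = 4 × 5.67×10⁻⁸ × (234)⁴ / 6350 = 0.107.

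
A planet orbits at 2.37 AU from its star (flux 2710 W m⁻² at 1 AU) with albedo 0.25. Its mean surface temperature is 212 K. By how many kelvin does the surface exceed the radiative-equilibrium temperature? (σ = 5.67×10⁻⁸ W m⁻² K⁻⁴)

S = 2710/2.37² = 482.5 W m⁻².
T_eq = [S(1−A)/(4σ)]^(1/4) = [482.5×0.75/(4×5.67×10⁻⁸)]^(1/4) = 199.9 K.
ΔT = T_surf − T_eq = 212 − 199.9.

ΔT ≈ 12.1 K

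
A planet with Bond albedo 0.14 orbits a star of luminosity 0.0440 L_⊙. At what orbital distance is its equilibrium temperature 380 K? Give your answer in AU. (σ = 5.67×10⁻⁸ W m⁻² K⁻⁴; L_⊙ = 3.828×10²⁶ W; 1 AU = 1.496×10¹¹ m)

L = 0.0440 × 3.828×10²⁶ = 1.68×10²⁵ W.
From T_eq⁴ = L(1−A)/(16πσd²): d = √[L(1−A)/(16πσT_eq⁴)].
d = √[1.68×10²⁵ × 0.86 / (16π × 5.67×10⁻⁸ × (380)⁴)] = 1.56×10¹⁰ m = 0.104 AU.

d ≈ 0.104 AU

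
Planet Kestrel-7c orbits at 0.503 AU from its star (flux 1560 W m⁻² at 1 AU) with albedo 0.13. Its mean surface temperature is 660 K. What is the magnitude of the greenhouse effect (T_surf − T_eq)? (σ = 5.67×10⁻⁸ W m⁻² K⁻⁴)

ΔT ≈ 267.8 K

S = 1560/0.503² = 6166 W m⁻².
T_eq = [S(1−A)/(4σ)]^(1/4) = [6166×0.87/(4×5.67×10⁻⁸)]^(1/4) = 392.2 K.
ΔT = T_surf − T_eq = 660 − 392.2.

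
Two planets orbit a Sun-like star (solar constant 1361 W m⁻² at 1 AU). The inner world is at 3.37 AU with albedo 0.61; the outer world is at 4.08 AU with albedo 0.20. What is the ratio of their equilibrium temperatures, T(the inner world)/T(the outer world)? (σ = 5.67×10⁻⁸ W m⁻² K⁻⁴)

T₁/T₂ ≈ 0.919

T_eq = [S₀(1−A)/(4σd²)]^(1/4), so T ∝ (1−A)^(1/4) / √d.
T₁ = [1361×0.39/(4×5.67×10⁻⁸×3.37²)]^(1/4) = 119.81 K.
T₂ = [1361×0.80/(4×5.67×10⁻⁸×4.08²)]^(1/4) = 130.32 K.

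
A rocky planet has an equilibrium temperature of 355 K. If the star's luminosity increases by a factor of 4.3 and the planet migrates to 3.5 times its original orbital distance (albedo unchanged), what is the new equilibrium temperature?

T_eq ∝ L^(1/4) · d^(−1/2).
T′ = 355 × 4.3^(1/4) / 3.5^(1/2) = 273 K.

T_eq ≈ 273 K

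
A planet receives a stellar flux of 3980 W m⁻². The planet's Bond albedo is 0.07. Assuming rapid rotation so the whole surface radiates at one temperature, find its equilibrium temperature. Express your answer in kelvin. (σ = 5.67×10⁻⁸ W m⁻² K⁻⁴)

Energy balance: absorbed = emitted ⇒ πR²·S(1−A) = 4πR²·σT_eq⁴, so T_eq⁴ = S(1−A)/(4σ).
T_eq = [3980 × 0.93 / (4 × 5.67×10⁻⁸)]^(1/4) = (1.63×10¹⁰)^(1/4) = 357 K.

T_eq ≈ 357 K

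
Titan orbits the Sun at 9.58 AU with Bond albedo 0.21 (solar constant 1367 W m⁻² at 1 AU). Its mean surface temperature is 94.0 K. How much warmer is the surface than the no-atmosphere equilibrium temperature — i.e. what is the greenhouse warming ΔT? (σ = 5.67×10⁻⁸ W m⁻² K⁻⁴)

ΔT ≈ 9.1 K

S = 1367/9.58² = 14.89 W m⁻².
T_eq = [S(1−A)/(4σ)]^(1/4) = [14.89×0.79/(4×5.67×10⁻⁸)]^(1/4) = 84.9 K.
ΔT = T_surf − T_eq = 94 − 84.9.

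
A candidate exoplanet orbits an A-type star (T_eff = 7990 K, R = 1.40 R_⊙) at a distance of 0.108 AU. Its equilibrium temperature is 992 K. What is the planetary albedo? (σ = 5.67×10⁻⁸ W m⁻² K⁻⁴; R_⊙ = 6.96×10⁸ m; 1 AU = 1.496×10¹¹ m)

R_⋆ = 1.40 × 6.96×10⁸ = 9.74×10⁸ m.
d = 0.108 AU = 1.62×10¹⁰ m.
L = 4πR_⋆²σT_⋆⁴ = 4π(9.74×10⁸)² × 5.67×10⁻⁸ × (7990)⁴ = 2.76×10²⁷ W.
S = L/(4πd²) = 8.40×10⁵ W m⁻².
From T_eq⁴ = S(1−A)/(4σ): 1−A = 4σT_eq⁴/S.
1−A = 4 × 5.67×10⁻⁸ × (992)⁴ / 8.40×10⁵ = 0.261.

A ≈ 0.74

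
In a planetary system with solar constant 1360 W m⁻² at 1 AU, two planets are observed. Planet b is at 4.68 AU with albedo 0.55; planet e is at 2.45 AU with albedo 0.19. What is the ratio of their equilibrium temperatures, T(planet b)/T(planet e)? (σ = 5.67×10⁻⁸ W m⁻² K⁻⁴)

T₁/T₂ ≈ 0.625

T_eq = [S₀(1−A)/(4σd²)]^(1/4), so T ∝ (1−A)^(1/4) / √d.
T₁ = [1360×0.45/(4×5.67×10⁻⁸×4.68²)]^(1/4) = 105.35 K.
T₂ = [1360×0.81/(4×5.67×10⁻⁸×2.45²)]^(1/4) = 168.66 K.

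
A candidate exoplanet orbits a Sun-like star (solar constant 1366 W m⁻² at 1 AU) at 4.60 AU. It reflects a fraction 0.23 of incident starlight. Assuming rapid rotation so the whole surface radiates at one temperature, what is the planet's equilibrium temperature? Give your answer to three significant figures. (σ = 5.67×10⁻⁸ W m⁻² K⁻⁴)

Flux at 4.60 AU: S = 1366/4.60² = 64.6 W m⁻².
Energy balance: absorbed = emitted ⇒ πR²·S(1−A) = 4πR²·σT_eq⁴, so T_eq⁴ = S(1−A)/(4σ).
T_eq = [64.6 × 0.77 / (4 × 5.67×10⁻⁸)]^(1/4) = (2.19×10⁸)^(1/4) = 122 K.

T_eq ≈ 122 K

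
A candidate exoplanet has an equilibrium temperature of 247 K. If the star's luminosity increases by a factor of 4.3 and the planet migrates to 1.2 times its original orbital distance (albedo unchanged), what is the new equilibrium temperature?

T_eq ≈ 325 K

T_eq ∝ L^(1/4) · d^(−1/2).
T′ = 247 × 4.3^(1/4) / 1.2^(1/2) = 325 K.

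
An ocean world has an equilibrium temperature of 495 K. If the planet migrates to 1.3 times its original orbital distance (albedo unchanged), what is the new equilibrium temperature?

T_eq ∝ L^(1/4) · d^(−1/2).
T′ = 495 / 1.3^(1/2) = 434 K.

T_eq ≈ 434 K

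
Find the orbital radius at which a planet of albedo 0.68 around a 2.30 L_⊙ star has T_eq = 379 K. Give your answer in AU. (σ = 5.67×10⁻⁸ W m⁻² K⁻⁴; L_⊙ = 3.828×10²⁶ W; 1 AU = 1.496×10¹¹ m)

d ≈ 0.463 AU

L = 2.30 × 3.828×10²⁶ = 8.80×10²⁶ W.
From T_eq⁴ = L(1−A)/(16πσd²): d = √[L(1−A)/(16πσT_eq⁴)].
d = √[8.80×10²⁶ × 0.32 / (16π × 5.67×10⁻⁸ × (379)⁴)] = 6.92×10¹⁰ m = 0.463 AU.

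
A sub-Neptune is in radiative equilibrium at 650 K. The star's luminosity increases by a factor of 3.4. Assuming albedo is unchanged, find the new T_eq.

T_eq ∝ L^(1/4) · d^(−1/2).
T′ = 650 × 3.4^(1/4) = 883 K.

T_eq ≈ 883 K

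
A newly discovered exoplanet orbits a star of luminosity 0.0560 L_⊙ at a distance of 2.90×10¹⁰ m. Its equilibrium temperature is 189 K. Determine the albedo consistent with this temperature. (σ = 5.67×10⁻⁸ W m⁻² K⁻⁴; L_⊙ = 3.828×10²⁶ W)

A ≈ 0.86

L = 0.0560 × 3.828×10²⁶ = 2.14×10²⁵ W.
Flux: S = L/(4πd²) = 2.14×10²⁵/(4π×(2.90×10¹⁰)²) = 2030 W m⁻².
From T_eq⁴ = S(1−A)/(4σ): 1−A = 4σT_eq⁴/S.
1−A = 4 × 5.67×10⁻⁸ × (189)⁴ / 2030 = 0.143.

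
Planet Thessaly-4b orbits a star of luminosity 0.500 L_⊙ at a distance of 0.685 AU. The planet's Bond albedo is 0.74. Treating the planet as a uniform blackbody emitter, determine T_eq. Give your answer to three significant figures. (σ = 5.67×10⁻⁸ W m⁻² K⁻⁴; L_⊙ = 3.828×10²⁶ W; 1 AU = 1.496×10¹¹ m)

T_eq ≈ 202 K

d = 0.685 AU = 1.02×10¹¹ m.
L = 0.500 × 3.828×10²⁶ = 1.91×10²⁶ W.
Flux: S = L/(4πd²) = 1.91×10²⁶/(4π×(1.02×10¹¹)²) = 1450 W m⁻².
Energy balance: absorbed = emitted ⇒ πR²·S(1−A) = 4πR²·σT_eq⁴, so T_eq⁴ = S(1−A)/(4σ).
T_eq = [1450 × 0.26 / (4 × 5.67×10⁻⁸)]^(1/4) = (1.66×10⁹)^(1/4) = 202 K.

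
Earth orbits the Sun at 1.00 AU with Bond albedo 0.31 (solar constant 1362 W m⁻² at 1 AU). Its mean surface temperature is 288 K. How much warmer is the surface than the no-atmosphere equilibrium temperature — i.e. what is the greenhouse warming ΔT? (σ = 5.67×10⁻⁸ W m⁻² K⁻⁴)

S = 1362/1.00² = 1362 W m⁻².
T_eq = [S(1−A)/(4σ)]^(1/4) = [1362×0.69/(4×5.67×10⁻⁸)]^(1/4) = 253.7 K.
ΔT = T_surf − T_eq = 288 − 253.7.

ΔT ≈ 34.3 K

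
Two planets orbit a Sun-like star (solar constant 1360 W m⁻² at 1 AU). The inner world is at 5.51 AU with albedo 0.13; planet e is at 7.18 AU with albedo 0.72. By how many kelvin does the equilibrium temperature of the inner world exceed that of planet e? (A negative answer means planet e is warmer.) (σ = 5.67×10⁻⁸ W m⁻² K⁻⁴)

ΔT ≈ 38.9 K

T_eq = [S₀(1−A)/(4σd²)]^(1/4), so T ∝ (1−A)^(1/4) / √d.
T₁ = [1360×0.87/(4×5.67×10⁻⁸×5.51²)]^(1/4) = 114.49 K.
T₂ = [1360×0.28/(4×5.67×10⁻⁸×7.18²)]^(1/4) = 75.54 K.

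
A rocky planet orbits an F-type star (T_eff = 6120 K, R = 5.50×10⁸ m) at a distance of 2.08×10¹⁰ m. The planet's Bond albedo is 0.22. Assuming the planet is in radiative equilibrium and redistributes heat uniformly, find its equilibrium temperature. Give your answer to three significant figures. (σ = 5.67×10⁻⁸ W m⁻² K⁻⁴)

T_eq ≈ 661 K

L = 4πR_⋆²σT_⋆⁴ = 4π(5.50×10⁸)² × 5.67×10⁻⁸ × (6120)⁴ = 3.02×10²⁶ W.
S = L/(4πd²) = 5.56×10⁴ W m⁻².
Energy balance: absorbed = emitted ⇒ πR²·S(1−A) = 4πR²·σT_eq⁴, so T_eq⁴ = S(1−A)/(4σ).
T_eq = [5.56×10⁴ × 0.78 / (4 × 5.67×10⁻⁸)]^(1/4) = (1.91×10¹¹)^(1/4) = 661 K.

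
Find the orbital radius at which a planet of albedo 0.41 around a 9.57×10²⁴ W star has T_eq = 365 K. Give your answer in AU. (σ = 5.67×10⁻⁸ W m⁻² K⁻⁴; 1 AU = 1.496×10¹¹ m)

d ≈ 0.0706 AU

From T_eq⁴ = L(1−A)/(16πσd²): d = √[L(1−A)/(16πσT_eq⁴)].
d = √[9.57×10²⁴ × 0.59 / (16π × 5.67×10⁻⁸ × (365)⁴)] = 1.06×10¹⁰ m = 0.0706 AU.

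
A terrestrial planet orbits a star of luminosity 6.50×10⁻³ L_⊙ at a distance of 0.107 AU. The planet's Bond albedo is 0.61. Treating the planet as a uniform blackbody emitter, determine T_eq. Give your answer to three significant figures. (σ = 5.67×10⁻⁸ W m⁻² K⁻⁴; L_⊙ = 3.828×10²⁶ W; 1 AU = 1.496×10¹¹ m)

T_eq ≈ 191 K

d = 0.107 AU = 1.60×10¹⁰ m.
L = 6.50×10⁻³ × 3.828×10²⁶ = 2.49×10²⁴ W.
Flux: S = L/(4πd²) = 2.49×10²⁴/(4π×(1.60×10¹⁰)²) = 773 W m⁻².
Energy balance: absorbed = emitted ⇒ πR²·S(1−A) = 4πR²·σT_eq⁴, so T_eq⁴ = S(1−A)/(4σ).
T_eq = [773 × 0.39 / (4 × 5.67×10⁻⁸)]^(1/4) = (1.33×10⁹)^(1/4) = 191 K.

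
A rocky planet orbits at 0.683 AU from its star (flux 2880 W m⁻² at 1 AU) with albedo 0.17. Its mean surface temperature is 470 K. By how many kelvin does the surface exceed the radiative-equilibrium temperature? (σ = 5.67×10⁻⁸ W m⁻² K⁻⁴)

ΔT ≈ 82.3 K

S = 2880/0.683² = 6174 W m⁻².
T_eq = [S(1−A)/(4σ)]^(1/4) = [6174×0.83/(4×5.67×10⁻⁸)]^(1/4) = 387.7 K.
ΔT = T_surf − T_eq = 470 − 387.7.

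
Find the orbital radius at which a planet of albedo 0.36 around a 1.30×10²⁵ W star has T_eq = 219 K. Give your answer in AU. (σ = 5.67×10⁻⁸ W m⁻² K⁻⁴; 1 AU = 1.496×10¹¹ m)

d ≈ 0.238 AU

From T_eq⁴ = L(1−A)/(16πσd²): d = √[L(1−A)/(16πσT_eq⁴)].
d = √[1.30×10²⁵ × 0.64 / (16π × 5.67×10⁻⁸ × (219)⁴)] = 3.56×10¹⁰ m = 0.238 AU.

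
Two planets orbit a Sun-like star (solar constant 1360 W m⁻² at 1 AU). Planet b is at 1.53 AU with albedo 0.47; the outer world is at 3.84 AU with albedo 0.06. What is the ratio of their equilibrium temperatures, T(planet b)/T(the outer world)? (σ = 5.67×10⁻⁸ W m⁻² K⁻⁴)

T_eq = [S₀(1−A)/(4σd²)]^(1/4), so T ∝ (1−A)^(1/4) / √d.
T₁ = [1360×0.53/(4×5.67×10⁻⁸×1.53²)]^(1/4) = 191.95 K.
T₂ = [1360×0.94/(4×5.67×10⁻⁸×3.84²)]^(1/4) = 139.83 K.

T₁/T₂ ≈ 1.373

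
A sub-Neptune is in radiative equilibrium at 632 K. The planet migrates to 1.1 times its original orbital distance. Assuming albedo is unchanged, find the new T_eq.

T_eq ∝ L^(1/4) · d^(−1/2).
T′ = 632 / 1.1^(1/2) = 603 K.

T_eq ≈ 603 K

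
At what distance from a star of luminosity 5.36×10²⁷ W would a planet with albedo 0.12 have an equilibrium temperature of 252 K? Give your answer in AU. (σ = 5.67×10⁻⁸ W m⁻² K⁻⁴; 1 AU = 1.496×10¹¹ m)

d ≈ 4.28 AU

From T_eq⁴ = L(1−A)/(16πσd²): d = √[L(1−A)/(16πσT_eq⁴)].
d = √[5.36×10²⁷ × 0.88 / (16π × 5.67×10⁻⁸ × (252)⁴)] = 6.41×10¹¹ m = 4.28 AU.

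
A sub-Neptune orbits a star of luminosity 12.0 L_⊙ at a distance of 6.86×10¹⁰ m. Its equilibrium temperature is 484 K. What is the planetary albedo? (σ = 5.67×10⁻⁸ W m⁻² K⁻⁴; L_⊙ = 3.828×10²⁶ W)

L = 12.0 × 3.828×10²⁶ = 4.59×10²⁷ W.
Flux: S = L/(4πd²) = 4.59×10²⁷/(4π×(6.86×10¹⁰)²) = 7.77×10⁴ W m⁻².
From T_eq⁴ = S(1−A)/(4σ): 1−A = 4σT_eq⁴/S.
1−A = 4 × 5.67×10⁻⁸ × (484)⁴ / 7.77×10⁴ = 0.160.

A ≈ 0.84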